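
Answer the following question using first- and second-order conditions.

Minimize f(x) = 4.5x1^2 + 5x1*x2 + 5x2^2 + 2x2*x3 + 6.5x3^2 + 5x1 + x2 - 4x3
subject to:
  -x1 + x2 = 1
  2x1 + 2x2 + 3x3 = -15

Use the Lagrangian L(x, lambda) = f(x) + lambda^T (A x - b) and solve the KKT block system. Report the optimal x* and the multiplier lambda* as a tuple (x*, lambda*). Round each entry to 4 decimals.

Form the Lagrangian:
  L(x, lambda) = (1/2) x^T Q x + c^T x + lambda^T (A x - b)
Stationarity (grad_x L = 0): Q x + c + A^T lambda = 0.
Primal feasibility: A x = b.

This gives the KKT block system:
  [ Q   A^T ] [ x     ]   [-c ]
  [ A    0  ] [ lambda ] = [ b ]

Solving the linear system:
  x*      = (-2.3634, -1.3634, -2.5154)
  lambda* = (3.1971, 13.1425)
  f(x*)   = 95.4109

x* = (-2.3634, -1.3634, -2.5154), lambda* = (3.1971, 13.1425)


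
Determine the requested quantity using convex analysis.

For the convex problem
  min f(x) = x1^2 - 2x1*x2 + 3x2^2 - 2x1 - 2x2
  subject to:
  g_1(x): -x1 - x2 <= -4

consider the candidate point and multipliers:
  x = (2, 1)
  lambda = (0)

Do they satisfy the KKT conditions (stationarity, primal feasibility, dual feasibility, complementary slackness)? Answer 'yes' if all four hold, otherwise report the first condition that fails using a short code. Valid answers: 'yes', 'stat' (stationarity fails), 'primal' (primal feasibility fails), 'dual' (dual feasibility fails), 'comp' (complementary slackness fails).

Gradient of f: grad f(x) = Q x + c = (0, 0)
Constraint values g_i(x) = a_i^T x - b_i:
  g_1((2, 1)) = 1
Stationarity residual: grad f(x) + sum_i lambda_i a_i = (0, 0)
  -> stationarity OK
Primal feasibility (all g_i <= 0): FAILS
Dual feasibility (all lambda_i >= 0): OK
Complementary slackness (lambda_i * g_i(x) = 0 for all i): OK

Verdict: the first failing condition is primal_feasibility -> primal.

primal


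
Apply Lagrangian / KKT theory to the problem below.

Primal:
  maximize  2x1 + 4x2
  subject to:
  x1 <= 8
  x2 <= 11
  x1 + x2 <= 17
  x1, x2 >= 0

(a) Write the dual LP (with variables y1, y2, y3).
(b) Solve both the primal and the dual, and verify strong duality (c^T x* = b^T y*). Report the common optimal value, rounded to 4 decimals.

The standard primal-dual pair for 'max c^T x s.t. A x <= b, x >= 0' is:
  Dual:  min b^T y  s.t.  A^T y >= c,  y >= 0.

So the dual LP is:
  minimize  8y1 + 11y2 + 17y3
  subject to:
    y1 + y3 >= 2
    y2 + y3 >= 4
    y1, y2, y3 >= 0

Solving the primal: x* = (6, 11).
  primal value c^T x* = 56.
Solving the dual: y* = (0, 2, 2).
  dual value b^T y* = 56.
Strong duality: c^T x* = b^T y*. Confirmed.

56


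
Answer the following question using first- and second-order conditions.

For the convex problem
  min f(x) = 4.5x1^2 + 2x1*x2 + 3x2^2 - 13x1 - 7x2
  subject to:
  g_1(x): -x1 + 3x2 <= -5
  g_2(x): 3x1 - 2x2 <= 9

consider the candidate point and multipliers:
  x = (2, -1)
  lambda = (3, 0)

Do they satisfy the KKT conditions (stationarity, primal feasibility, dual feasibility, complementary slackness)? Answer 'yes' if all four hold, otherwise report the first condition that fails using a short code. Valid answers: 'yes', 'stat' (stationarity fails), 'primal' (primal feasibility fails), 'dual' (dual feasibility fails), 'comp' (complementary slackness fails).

Gradient of f: grad f(x) = Q x + c = (3, -9)
Constraint values g_i(x) = a_i^T x - b_i:
  g_1((2, -1)) = 0
  g_2((2, -1)) = -1
Stationarity residual: grad f(x) + sum_i lambda_i a_i = (0, 0)
  -> stationarity OK
Primal feasibility (all g_i <= 0): OK
Dual feasibility (all lambda_i >= 0): OK
Complementary slackness (lambda_i * g_i(x) = 0 for all i): OK

Verdict: yes, KKT holds.

yes


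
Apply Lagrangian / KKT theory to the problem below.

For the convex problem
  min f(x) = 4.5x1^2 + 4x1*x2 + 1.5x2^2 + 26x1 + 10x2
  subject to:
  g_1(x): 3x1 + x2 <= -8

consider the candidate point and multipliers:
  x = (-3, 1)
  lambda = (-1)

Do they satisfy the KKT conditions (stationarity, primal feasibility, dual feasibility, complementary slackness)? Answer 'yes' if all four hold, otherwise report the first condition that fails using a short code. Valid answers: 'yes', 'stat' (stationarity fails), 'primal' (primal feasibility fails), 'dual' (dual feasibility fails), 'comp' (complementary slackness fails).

Gradient of f: grad f(x) = Q x + c = (3, 1)
Constraint values g_i(x) = a_i^T x - b_i:
  g_1((-3, 1)) = 0
Stationarity residual: grad f(x) + sum_i lambda_i a_i = (0, 0)
  -> stationarity OK
Primal feasibility (all g_i <= 0): OK
Dual feasibility (all lambda_i >= 0): FAILS
Complementary slackness (lambda_i * g_i(x) = 0 for all i): OK

Verdict: the first failing condition is dual_feasibility -> dual.

dual


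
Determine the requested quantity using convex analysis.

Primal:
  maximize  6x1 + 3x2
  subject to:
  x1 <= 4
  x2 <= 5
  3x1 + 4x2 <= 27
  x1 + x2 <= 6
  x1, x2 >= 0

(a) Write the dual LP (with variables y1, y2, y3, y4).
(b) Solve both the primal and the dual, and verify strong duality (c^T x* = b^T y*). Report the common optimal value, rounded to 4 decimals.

The standard primal-dual pair for 'max c^T x s.t. A x <= b, x >= 0' is:
  Dual:  min b^T y  s.t.  A^T y >= c,  y >= 0.

So the dual LP is:
  minimize  4y1 + 5y2 + 27y3 + 6y4
  subject to:
    y1 + 3y3 + y4 >= 6
    y2 + 4y3 + y4 >= 3
    y1, y2, y3, y4 >= 0

Solving the primal: x* = (4, 2).
  primal value c^T x* = 30.
Solving the dual: y* = (3, 0, 0, 3).
  dual value b^T y* = 30.
Strong duality: c^T x* = b^T y*. Confirmed.

30


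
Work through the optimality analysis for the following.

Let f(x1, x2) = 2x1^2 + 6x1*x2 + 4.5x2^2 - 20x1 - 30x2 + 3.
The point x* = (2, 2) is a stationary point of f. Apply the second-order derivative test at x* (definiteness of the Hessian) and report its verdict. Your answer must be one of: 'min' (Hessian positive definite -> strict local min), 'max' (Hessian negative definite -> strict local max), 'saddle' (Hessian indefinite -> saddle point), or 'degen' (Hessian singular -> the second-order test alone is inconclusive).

Compute the Hessian H = grad^2 f:
  H = [[4, 6], [6, 9]]
Verify stationarity: grad f(x*) = H x* + g = (0, 0).
Eigenvalues of H: 0, 13.
H has a zero eigenvalue (singular; positive semidefinite but not definite), so H is neither positive definite, negative definite, nor indefinite. The second-order test alone is inconclusive -> degen.
(Indeed, f is constant along the null direction of H through x*, so x* is not a strict local extremum.)

degen


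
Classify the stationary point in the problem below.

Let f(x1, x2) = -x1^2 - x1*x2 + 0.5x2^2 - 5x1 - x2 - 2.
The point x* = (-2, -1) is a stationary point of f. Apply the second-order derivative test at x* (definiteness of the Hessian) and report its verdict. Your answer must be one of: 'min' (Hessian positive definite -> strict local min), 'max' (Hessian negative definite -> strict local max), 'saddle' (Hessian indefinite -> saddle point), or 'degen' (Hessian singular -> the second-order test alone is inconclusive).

Compute the Hessian H = grad^2 f:
  H = [[-2, -1], [-1, 1]]
Verify stationarity: grad f(x*) = H x* + g = (0, 0).
Eigenvalues of H: -2.3028, 1.3028.
Eigenvalues have mixed signs, so H is indefinite -> x* is a saddle point.

saddle


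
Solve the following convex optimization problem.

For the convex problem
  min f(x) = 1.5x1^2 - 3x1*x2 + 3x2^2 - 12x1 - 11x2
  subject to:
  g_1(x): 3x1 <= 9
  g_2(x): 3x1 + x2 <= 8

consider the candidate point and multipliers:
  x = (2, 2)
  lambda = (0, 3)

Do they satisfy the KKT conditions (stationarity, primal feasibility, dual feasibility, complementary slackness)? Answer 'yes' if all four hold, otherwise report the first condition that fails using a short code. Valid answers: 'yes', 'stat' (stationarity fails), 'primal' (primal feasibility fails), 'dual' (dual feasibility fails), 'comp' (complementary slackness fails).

Gradient of f: grad f(x) = Q x + c = (-12, -5)
Constraint values g_i(x) = a_i^T x - b_i:
  g_1((2, 2)) = -3
  g_2((2, 2)) = 0
Stationarity residual: grad f(x) + sum_i lambda_i a_i = (-3, -2)
  -> stationarity FAILS
Primal feasibility (all g_i <= 0): OK
Dual feasibility (all lambda_i >= 0): OK
Complementary slackness (lambda_i * g_i(x) = 0 for all i): OK

Verdict: the first failing condition is stationarity -> stat.

stat


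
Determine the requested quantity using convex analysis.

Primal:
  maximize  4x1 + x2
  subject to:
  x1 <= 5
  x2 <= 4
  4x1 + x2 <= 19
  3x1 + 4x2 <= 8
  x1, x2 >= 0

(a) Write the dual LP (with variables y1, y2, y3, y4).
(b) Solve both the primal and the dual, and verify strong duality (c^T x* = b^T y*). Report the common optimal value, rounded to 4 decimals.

The standard primal-dual pair for 'max c^T x s.t. A x <= b, x >= 0' is:
  Dual:  min b^T y  s.t.  A^T y >= c,  y >= 0.

So the dual LP is:
  minimize  5y1 + 4y2 + 19y3 + 8y4
  subject to:
    y1 + 4y3 + 3y4 >= 4
    y2 + y3 + 4y4 >= 1
    y1, y2, y3, y4 >= 0

Solving the primal: x* = (2.6667, 0).
  primal value c^T x* = 10.6667.
Solving the dual: y* = (0, 0, 0, 1.3333).
  dual value b^T y* = 10.6667.
Strong duality: c^T x* = b^T y*. Confirmed.

10.6667


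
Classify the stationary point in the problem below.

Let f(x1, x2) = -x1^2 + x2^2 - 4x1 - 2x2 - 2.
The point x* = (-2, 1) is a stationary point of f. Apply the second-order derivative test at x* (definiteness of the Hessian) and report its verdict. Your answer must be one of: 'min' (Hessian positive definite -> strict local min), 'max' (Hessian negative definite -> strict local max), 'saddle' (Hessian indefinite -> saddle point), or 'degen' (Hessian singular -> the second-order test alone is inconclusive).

Compute the Hessian H = grad^2 f:
  H = [[-2, 0], [0, 2]]
Verify stationarity: grad f(x*) = H x* + g = (0, 0).
Eigenvalues of H: -2, 2.
Eigenvalues have mixed signs, so H is indefinite -> x* is a saddle point.

saddle


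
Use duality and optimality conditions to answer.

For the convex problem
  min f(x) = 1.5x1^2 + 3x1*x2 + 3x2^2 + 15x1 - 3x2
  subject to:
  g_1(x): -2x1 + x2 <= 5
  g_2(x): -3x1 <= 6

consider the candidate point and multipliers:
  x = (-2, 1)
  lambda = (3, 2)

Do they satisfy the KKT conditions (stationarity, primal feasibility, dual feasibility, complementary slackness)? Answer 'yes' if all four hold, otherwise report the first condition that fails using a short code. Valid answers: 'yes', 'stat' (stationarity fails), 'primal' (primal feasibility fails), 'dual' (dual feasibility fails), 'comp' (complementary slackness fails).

Gradient of f: grad f(x) = Q x + c = (12, -3)
Constraint values g_i(x) = a_i^T x - b_i:
  g_1((-2, 1)) = 0
  g_2((-2, 1)) = 0
Stationarity residual: grad f(x) + sum_i lambda_i a_i = (0, 0)
  -> stationarity OK
Primal feasibility (all g_i <= 0): OK
Dual feasibility (all lambda_i >= 0): OK
Complementary slackness (lambda_i * g_i(x) = 0 for all i): OK

Verdict: yes, KKT holds.

yes


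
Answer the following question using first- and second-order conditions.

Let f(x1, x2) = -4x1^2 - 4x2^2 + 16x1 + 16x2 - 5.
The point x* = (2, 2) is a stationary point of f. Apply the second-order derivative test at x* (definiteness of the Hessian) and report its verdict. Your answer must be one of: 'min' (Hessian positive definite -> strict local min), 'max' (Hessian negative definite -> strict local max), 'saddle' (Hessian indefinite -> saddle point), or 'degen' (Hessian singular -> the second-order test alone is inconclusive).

Compute the Hessian H = grad^2 f:
  H = [[-8, 0], [0, -8]]
Verify stationarity: grad f(x*) = H x* + g = (0, 0).
Eigenvalues of H: -8, -8.
Both eigenvalues < 0, so H is negative definite -> x* is a strict local max.

max


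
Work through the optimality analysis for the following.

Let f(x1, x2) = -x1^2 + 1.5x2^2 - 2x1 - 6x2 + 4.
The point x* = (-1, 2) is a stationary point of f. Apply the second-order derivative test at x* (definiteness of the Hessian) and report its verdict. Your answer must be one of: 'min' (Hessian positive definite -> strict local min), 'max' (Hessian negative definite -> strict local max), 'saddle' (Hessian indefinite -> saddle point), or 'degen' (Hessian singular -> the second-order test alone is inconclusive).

Compute the Hessian H = grad^2 f:
  H = [[-2, 0], [0, 3]]
Verify stationarity: grad f(x*) = H x* + g = (0, 0).
Eigenvalues of H: -2, 3.
Eigenvalues have mixed signs, so H is indefinite -> x* is a saddle point.

saddle


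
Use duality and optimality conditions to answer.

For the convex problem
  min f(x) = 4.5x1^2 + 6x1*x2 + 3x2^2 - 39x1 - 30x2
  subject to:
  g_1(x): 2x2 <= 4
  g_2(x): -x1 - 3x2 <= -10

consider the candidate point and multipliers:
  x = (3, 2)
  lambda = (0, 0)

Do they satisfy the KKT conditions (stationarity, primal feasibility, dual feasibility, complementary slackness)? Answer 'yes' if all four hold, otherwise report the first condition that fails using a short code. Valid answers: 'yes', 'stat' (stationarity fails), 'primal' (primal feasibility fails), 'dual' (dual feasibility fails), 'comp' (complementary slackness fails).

Gradient of f: grad f(x) = Q x + c = (0, 0)
Constraint values g_i(x) = a_i^T x - b_i:
  g_1((3, 2)) = 0
  g_2((3, 2)) = 1
Stationarity residual: grad f(x) + sum_i lambda_i a_i = (0, 0)
  -> stationarity OK
Primal feasibility (all g_i <= 0): FAILS
Dual feasibility (all lambda_i >= 0): OK
Complementary slackness (lambda_i * g_i(x) = 0 for all i): OK

Verdict: the first failing condition is primal_feasibility -> primal.

primal


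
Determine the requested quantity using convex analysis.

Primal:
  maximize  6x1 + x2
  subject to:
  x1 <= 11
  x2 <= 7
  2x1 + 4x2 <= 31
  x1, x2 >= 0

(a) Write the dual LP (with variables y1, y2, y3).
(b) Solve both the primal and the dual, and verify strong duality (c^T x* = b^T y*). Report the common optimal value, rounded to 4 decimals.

The standard primal-dual pair for 'max c^T x s.t. A x <= b, x >= 0' is:
  Dual:  min b^T y  s.t.  A^T y >= c,  y >= 0.

So the dual LP is:
  minimize  11y1 + 7y2 + 31y3
  subject to:
    y1 + 2y3 >= 6
    y2 + 4y3 >= 1
    y1, y2, y3 >= 0

Solving the primal: x* = (11, 2.25).
  primal value c^T x* = 68.25.
Solving the dual: y* = (5.5, 0, 0.25).
  dual value b^T y* = 68.25.
Strong duality: c^T x* = b^T y*. Confirmed.

68.25


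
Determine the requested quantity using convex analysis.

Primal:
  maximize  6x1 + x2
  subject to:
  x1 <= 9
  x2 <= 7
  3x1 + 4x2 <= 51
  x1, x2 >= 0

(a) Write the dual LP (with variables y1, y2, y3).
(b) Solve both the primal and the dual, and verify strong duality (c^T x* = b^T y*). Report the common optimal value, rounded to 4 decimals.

The standard primal-dual pair for 'max c^T x s.t. A x <= b, x >= 0' is:
  Dual:  min b^T y  s.t.  A^T y >= c,  y >= 0.

So the dual LP is:
  minimize  9y1 + 7y2 + 51y3
  subject to:
    y1 + 3y3 >= 6
    y2 + 4y3 >= 1
    y1, y2, y3 >= 0

Solving the primal: x* = (9, 6).
  primal value c^T x* = 60.
Solving the dual: y* = (5.25, 0, 0.25).
  dual value b^T y* = 60.
Strong duality: c^T x* = b^T y*. Confirmed.

60


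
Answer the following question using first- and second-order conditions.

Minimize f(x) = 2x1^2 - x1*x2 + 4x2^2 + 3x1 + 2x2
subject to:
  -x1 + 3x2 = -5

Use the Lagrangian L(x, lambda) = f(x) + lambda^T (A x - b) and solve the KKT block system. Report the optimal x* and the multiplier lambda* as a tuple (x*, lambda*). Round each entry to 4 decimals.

Form the Lagrangian:
  L(x, lambda) = (1/2) x^T Q x + c^T x + lambda^T (A x - b)
Stationarity (grad_x L = 0): Q x + c + A^T lambda = 0.
Primal feasibility: A x = b.

This gives the KKT block system:
  [ Q   A^T ] [ x     ]   [-c ]
  [ A    0  ] [ lambda ] = [ b ]

Solving the linear system:
  x*      = (-0.2105, -1.7368)
  lambda* = (3.8947)
  f(x*)   = 7.6842

x* = (-0.2105, -1.7368), lambda* = (3.8947)


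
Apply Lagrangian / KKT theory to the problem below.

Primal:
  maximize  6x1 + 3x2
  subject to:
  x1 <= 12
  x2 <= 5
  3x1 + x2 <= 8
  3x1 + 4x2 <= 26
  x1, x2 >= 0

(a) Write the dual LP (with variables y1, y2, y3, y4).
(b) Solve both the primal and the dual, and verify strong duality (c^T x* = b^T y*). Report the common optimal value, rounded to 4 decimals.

The standard primal-dual pair for 'max c^T x s.t. A x <= b, x >= 0' is:
  Dual:  min b^T y  s.t.  A^T y >= c,  y >= 0.

So the dual LP is:
  minimize  12y1 + 5y2 + 8y3 + 26y4
  subject to:
    y1 + 3y3 + 3y4 >= 6
    y2 + y3 + 4y4 >= 3
    y1, y2, y3, y4 >= 0

Solving the primal: x* = (1, 5).
  primal value c^T x* = 21.
Solving the dual: y* = (0, 1, 2, 0).
  dual value b^T y* = 21.
Strong duality: c^T x* = b^T y*. Confirmed.

21


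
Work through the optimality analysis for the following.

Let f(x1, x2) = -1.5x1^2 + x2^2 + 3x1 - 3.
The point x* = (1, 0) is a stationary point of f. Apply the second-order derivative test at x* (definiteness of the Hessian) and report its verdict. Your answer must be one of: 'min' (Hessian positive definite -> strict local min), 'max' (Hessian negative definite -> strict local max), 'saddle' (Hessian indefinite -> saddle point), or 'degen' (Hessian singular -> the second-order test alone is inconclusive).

Compute the Hessian H = grad^2 f:
  H = [[-3, 0], [0, 2]]
Verify stationarity: grad f(x*) = H x* + g = (0, 0).
Eigenvalues of H: -3, 2.
Eigenvalues have mixed signs, so H is indefinite -> x* is a saddle point.

saddle


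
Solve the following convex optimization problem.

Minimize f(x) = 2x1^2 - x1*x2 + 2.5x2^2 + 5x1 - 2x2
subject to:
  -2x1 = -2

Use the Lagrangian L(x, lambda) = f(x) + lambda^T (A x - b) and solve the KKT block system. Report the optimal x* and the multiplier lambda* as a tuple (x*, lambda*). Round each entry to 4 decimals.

Form the Lagrangian:
  L(x, lambda) = (1/2) x^T Q x + c^T x + lambda^T (A x - b)
Stationarity (grad_x L = 0): Q x + c + A^T lambda = 0.
Primal feasibility: A x = b.

This gives the KKT block system:
  [ Q   A^T ] [ x     ]   [-c ]
  [ A    0  ] [ lambda ] = [ b ]

Solving the linear system:
  x*      = (1, 0.6)
  lambda* = (4.2)
  f(x*)   = 6.1

x* = (1, 0.6), lambda* = (4.2)


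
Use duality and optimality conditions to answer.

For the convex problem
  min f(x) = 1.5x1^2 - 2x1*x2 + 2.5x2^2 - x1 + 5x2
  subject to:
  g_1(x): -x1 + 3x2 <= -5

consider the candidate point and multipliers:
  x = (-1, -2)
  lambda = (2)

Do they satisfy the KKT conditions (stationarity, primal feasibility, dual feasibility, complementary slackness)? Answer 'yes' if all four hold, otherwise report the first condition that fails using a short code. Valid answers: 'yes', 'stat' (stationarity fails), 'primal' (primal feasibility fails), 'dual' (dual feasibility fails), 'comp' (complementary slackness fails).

Gradient of f: grad f(x) = Q x + c = (0, -3)
Constraint values g_i(x) = a_i^T x - b_i:
  g_1((-1, -2)) = 0
Stationarity residual: grad f(x) + sum_i lambda_i a_i = (-2, 3)
  -> stationarity FAILS
Primal feasibility (all g_i <= 0): OK
Dual feasibility (all lambda_i >= 0): OK
Complementary slackness (lambda_i * g_i(x) = 0 for all i): OK

Verdict: the first failing condition is stationarity -> stat.

stat


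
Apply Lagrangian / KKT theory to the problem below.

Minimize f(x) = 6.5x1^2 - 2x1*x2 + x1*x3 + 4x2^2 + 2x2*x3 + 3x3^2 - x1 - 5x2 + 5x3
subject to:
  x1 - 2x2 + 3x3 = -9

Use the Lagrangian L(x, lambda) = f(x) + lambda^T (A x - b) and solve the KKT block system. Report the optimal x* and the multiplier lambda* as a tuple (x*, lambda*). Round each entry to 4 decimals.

Form the Lagrangian:
  L(x, lambda) = (1/2) x^T Q x + c^T x + lambda^T (A x - b)
Stationarity (grad_x L = 0): Q x + c + A^T lambda = 0.
Primal feasibility: A x = b.

This gives the KKT block system:
  [ Q   A^T ] [ x     ]   [-c ]
  [ A    0  ] [ lambda ] = [ b ]

Solving the linear system:
  x*      = (0.3767, 1.5692, -2.0795)
  lambda* = (1.3205)
  f(x*)   = -3.3675

x* = (0.3767, 1.5692, -2.0795), lambda* = (1.3205)


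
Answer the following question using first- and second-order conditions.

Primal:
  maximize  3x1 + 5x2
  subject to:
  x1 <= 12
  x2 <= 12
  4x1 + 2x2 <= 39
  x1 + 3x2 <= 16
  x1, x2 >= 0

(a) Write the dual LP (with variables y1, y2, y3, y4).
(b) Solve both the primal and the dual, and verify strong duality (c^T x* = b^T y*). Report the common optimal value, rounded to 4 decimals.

The standard primal-dual pair for 'max c^T x s.t. A x <= b, x >= 0' is:
  Dual:  min b^T y  s.t.  A^T y >= c,  y >= 0.

So the dual LP is:
  minimize  12y1 + 12y2 + 39y3 + 16y4
  subject to:
    y1 + 4y3 + y4 >= 3
    y2 + 2y3 + 3y4 >= 5
    y1, y2, y3, y4 >= 0

Solving the primal: x* = (8.5, 2.5).
  primal value c^T x* = 38.
Solving the dual: y* = (0, 0, 0.4, 1.4).
  dual value b^T y* = 38.
Strong duality: c^T x* = b^T y*. Confirmed.

38


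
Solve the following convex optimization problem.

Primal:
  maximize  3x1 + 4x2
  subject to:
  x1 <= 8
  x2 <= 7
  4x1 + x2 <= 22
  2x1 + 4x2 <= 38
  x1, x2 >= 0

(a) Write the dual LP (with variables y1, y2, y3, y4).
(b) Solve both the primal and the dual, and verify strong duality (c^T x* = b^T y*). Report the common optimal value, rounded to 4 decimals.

The standard primal-dual pair for 'max c^T x s.t. A x <= b, x >= 0' is:
  Dual:  min b^T y  s.t.  A^T y >= c,  y >= 0.

So the dual LP is:
  minimize  8y1 + 7y2 + 22y3 + 38y4
  subject to:
    y1 + 4y3 + 2y4 >= 3
    y2 + y3 + 4y4 >= 4
    y1, y2, y3, y4 >= 0

Solving the primal: x* = (3.75, 7).
  primal value c^T x* = 39.25.
Solving the dual: y* = (0, 3.25, 0.75, 0).
  dual value b^T y* = 39.25.
Strong duality: c^T x* = b^T y*. Confirmed.

39.25


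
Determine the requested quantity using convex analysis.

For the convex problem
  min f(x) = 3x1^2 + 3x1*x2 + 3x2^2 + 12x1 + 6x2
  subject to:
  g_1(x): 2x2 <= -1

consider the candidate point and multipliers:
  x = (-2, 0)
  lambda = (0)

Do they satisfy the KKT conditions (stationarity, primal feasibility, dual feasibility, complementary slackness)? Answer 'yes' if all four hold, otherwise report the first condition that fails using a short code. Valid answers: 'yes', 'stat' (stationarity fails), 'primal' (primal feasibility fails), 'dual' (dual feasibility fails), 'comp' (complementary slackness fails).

Gradient of f: grad f(x) = Q x + c = (0, 0)
Constraint values g_i(x) = a_i^T x - b_i:
  g_1((-2, 0)) = 1
Stationarity residual: grad f(x) + sum_i lambda_i a_i = (0, 0)
  -> stationarity OK
Primal feasibility (all g_i <= 0): FAILS
Dual feasibility (all lambda_i >= 0): OK
Complementary slackness (lambda_i * g_i(x) = 0 for all i): OK

Verdict: the first failing condition is primal_feasibility -> primal.

primal


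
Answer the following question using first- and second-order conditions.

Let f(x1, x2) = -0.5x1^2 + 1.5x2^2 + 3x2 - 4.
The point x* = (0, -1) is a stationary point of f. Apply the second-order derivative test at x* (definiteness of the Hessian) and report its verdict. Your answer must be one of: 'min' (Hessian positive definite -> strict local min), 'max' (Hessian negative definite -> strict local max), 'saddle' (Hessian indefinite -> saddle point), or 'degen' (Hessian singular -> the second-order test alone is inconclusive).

Compute the Hessian H = grad^2 f:
  H = [[-1, 0], [0, 3]]
Verify stationarity: grad f(x*) = H x* + g = (0, 0).
Eigenvalues of H: -1, 3.
Eigenvalues have mixed signs, so H is indefinite -> x* is a saddle point.

saddle


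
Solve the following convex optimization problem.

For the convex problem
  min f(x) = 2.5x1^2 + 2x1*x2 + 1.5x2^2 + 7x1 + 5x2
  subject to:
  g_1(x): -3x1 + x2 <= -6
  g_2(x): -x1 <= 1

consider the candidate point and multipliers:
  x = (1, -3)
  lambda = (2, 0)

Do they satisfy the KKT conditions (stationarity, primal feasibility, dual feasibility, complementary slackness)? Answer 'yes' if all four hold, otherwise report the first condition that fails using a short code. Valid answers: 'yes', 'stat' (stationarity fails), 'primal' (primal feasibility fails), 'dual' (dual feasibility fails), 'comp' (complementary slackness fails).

Gradient of f: grad f(x) = Q x + c = (6, -2)
Constraint values g_i(x) = a_i^T x - b_i:
  g_1((1, -3)) = 0
  g_2((1, -3)) = -2
Stationarity residual: grad f(x) + sum_i lambda_i a_i = (0, 0)
  -> stationarity OK
Primal feasibility (all g_i <= 0): OK
Dual feasibility (all lambda_i >= 0): OK
Complementary slackness (lambda_i * g_i(x) = 0 for all i): OK

Verdict: yes, KKT holds.

yes


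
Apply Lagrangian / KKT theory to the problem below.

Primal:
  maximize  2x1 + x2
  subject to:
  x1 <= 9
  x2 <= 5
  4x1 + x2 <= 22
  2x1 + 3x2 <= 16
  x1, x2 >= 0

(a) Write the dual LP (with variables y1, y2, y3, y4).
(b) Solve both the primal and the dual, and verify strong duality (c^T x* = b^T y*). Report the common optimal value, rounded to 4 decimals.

The standard primal-dual pair for 'max c^T x s.t. A x <= b, x >= 0' is:
  Dual:  min b^T y  s.t.  A^T y >= c,  y >= 0.

So the dual LP is:
  minimize  9y1 + 5y2 + 22y3 + 16y4
  subject to:
    y1 + 4y3 + 2y4 >= 2
    y2 + y3 + 3y4 >= 1
    y1, y2, y3, y4 >= 0

Solving the primal: x* = (5, 2).
  primal value c^T x* = 12.
Solving the dual: y* = (0, 0, 0.4, 0.2).
  dual value b^T y* = 12.
Strong duality: c^T x* = b^T y*. Confirmed.

12


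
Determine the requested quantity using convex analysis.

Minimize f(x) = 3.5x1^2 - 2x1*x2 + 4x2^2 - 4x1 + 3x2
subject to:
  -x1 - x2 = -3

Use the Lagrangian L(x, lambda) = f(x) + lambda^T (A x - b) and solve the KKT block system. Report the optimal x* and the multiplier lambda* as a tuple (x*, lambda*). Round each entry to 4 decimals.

Form the Lagrangian:
  L(x, lambda) = (1/2) x^T Q x + c^T x + lambda^T (A x - b)
Stationarity (grad_x L = 0): Q x + c + A^T lambda = 0.
Primal feasibility: A x = b.

This gives the KKT block system:
  [ Q   A^T ] [ x     ]   [-c ]
  [ A    0  ] [ lambda ] = [ b ]

Solving the linear system:
  x*      = (1.9474, 1.0526)
  lambda* = (7.5263)
  f(x*)   = 8.9737

x* = (1.9474, 1.0526), lambda* = (7.5263)


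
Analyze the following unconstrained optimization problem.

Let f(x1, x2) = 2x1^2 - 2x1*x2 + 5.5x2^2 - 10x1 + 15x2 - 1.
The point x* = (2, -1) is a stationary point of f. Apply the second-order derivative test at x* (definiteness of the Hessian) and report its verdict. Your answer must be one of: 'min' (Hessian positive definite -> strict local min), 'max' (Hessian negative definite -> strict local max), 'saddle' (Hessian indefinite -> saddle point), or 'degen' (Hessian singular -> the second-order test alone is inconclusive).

Compute the Hessian H = grad^2 f:
  H = [[4, -2], [-2, 11]]
Verify stationarity: grad f(x*) = H x* + g = (0, 0).
Eigenvalues of H: 3.4689, 11.5311.
Both eigenvalues > 0, so H is positive definite -> x* is a strict local min.

min


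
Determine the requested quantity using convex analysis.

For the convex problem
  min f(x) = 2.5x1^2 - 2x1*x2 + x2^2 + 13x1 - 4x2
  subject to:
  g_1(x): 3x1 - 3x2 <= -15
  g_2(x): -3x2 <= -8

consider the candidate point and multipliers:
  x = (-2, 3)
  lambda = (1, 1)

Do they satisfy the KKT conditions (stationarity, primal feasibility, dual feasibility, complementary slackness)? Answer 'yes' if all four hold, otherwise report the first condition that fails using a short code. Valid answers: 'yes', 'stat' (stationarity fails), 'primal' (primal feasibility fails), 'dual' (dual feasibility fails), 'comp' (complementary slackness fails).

Gradient of f: grad f(x) = Q x + c = (-3, 6)
Constraint values g_i(x) = a_i^T x - b_i:
  g_1((-2, 3)) = 0
  g_2((-2, 3)) = -1
Stationarity residual: grad f(x) + sum_i lambda_i a_i = (0, 0)
  -> stationarity OK
Primal feasibility (all g_i <= 0): OK
Dual feasibility (all lambda_i >= 0): OK
Complementary slackness (lambda_i * g_i(x) = 0 for all i): FAILS

Verdict: the first failing condition is complementary_slackness -> comp.

comp


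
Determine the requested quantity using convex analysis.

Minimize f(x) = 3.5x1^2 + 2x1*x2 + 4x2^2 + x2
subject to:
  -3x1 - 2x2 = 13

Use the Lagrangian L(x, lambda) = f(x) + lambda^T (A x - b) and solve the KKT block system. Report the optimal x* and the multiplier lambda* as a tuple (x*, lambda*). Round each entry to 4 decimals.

Form the Lagrangian:
  L(x, lambda) = (1/2) x^T Q x + c^T x + lambda^T (A x - b)
Stationarity (grad_x L = 0): Q x + c + A^T lambda = 0.
Primal feasibility: A x = b.

This gives the KKT block system:
  [ Q   A^T ] [ x     ]   [-c ]
  [ A    0  ] [ lambda ] = [ b ]

Solving the linear system:
  x*      = (-3.3421, -1.4868)
  lambda* = (-8.7895)
  f(x*)   = 56.3882

x* = (-3.3421, -1.4868), lambda* = (-8.7895)


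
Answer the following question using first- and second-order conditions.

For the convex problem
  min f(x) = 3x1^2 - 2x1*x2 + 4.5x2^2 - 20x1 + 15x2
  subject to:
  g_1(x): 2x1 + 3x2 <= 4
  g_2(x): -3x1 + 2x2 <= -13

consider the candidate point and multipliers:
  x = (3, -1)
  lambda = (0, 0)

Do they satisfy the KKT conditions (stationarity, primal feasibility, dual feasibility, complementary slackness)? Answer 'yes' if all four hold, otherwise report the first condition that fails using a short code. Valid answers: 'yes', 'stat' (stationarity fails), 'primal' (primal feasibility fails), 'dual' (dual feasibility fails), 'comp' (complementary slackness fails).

Gradient of f: grad f(x) = Q x + c = (0, 0)
Constraint values g_i(x) = a_i^T x - b_i:
  g_1((3, -1)) = -1
  g_2((3, -1)) = 2
Stationarity residual: grad f(x) + sum_i lambda_i a_i = (0, 0)
  -> stationarity OK
Primal feasibility (all g_i <= 0): FAILS
Dual feasibility (all lambda_i >= 0): OK
Complementary slackness (lambda_i * g_i(x) = 0 for all i): OK

Verdict: the first failing condition is primal_feasibility -> primal.

primal


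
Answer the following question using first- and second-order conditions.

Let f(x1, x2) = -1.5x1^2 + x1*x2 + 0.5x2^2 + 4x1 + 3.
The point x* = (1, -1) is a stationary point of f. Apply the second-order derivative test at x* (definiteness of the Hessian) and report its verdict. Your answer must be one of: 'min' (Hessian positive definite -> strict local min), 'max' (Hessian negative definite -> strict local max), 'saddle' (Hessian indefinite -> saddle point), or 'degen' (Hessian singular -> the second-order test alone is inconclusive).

Compute the Hessian H = grad^2 f:
  H = [[-3, 1], [1, 1]]
Verify stationarity: grad f(x*) = H x* + g = (0, 0).
Eigenvalues of H: -3.2361, 1.2361.
Eigenvalues have mixed signs, so H is indefinite -> x* is a saddle point.

saddle


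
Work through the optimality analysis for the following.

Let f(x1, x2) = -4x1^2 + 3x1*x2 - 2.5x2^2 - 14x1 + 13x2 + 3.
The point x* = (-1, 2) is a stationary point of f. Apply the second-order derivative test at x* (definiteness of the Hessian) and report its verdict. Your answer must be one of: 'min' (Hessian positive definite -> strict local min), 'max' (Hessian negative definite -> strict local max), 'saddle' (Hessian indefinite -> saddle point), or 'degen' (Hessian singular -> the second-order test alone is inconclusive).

Compute the Hessian H = grad^2 f:
  H = [[-8, 3], [3, -5]]
Verify stationarity: grad f(x*) = H x* + g = (0, 0).
Eigenvalues of H: -9.8541, -3.1459.
Both eigenvalues < 0, so H is negative definite -> x* is a strict local max.

max


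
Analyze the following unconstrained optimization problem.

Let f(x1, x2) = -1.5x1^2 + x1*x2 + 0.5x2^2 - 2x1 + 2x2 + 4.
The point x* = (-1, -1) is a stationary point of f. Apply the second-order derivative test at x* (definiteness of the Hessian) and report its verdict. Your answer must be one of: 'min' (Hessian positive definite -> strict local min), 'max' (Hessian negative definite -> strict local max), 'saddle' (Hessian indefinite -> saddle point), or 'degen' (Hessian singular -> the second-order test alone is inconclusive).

Compute the Hessian H = grad^2 f:
  H = [[-3, 1], [1, 1]]
Verify stationarity: grad f(x*) = H x* + g = (0, 0).
Eigenvalues of H: -3.2361, 1.2361.
Eigenvalues have mixed signs, so H is indefinite -> x* is a saddle point.

saddle


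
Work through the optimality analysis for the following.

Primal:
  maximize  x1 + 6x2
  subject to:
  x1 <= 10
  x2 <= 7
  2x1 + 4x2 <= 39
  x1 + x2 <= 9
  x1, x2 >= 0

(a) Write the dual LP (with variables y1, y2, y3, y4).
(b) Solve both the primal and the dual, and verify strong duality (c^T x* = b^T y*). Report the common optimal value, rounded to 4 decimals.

The standard primal-dual pair for 'max c^T x s.t. A x <= b, x >= 0' is:
  Dual:  min b^T y  s.t.  A^T y >= c,  y >= 0.

So the dual LP is:
  minimize  10y1 + 7y2 + 39y3 + 9y4
  subject to:
    y1 + 2y3 + y4 >= 1
    y2 + 4y3 + y4 >= 6
    y1, y2, y3, y4 >= 0

Solving the primal: x* = (2, 7).
  primal value c^T x* = 44.
Solving the dual: y* = (0, 5, 0, 1).
  dual value b^T y* = 44.
Strong duality: c^T x* = b^T y*. Confirmed.

44


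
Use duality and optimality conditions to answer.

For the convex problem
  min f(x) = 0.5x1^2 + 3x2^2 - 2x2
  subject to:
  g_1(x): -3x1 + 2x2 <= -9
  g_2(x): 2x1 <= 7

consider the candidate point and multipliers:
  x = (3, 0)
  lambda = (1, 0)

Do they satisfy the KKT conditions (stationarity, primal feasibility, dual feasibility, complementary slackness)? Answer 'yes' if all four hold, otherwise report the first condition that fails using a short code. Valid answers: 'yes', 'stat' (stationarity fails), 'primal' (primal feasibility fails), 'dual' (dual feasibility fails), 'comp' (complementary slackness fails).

Gradient of f: grad f(x) = Q x + c = (3, -2)
Constraint values g_i(x) = a_i^T x - b_i:
  g_1((3, 0)) = 0
  g_2((3, 0)) = -1
Stationarity residual: grad f(x) + sum_i lambda_i a_i = (0, 0)
  -> stationarity OK
Primal feasibility (all g_i <= 0): OK
Dual feasibility (all lambda_i >= 0): OK
Complementary slackness (lambda_i * g_i(x) = 0 for all i): OK

Verdict: yes, KKT holds.

yes


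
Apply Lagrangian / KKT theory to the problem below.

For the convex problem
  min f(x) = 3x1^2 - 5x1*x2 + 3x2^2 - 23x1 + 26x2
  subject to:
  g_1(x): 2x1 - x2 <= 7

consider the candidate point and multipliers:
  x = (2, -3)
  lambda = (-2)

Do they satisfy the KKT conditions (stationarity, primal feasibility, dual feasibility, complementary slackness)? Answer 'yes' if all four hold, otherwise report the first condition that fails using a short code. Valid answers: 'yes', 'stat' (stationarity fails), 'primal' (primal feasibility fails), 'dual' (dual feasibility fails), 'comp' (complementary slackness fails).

Gradient of f: grad f(x) = Q x + c = (4, -2)
Constraint values g_i(x) = a_i^T x - b_i:
  g_1((2, -3)) = 0
Stationarity residual: grad f(x) + sum_i lambda_i a_i = (0, 0)
  -> stationarity OK
Primal feasibility (all g_i <= 0): OK
Dual feasibility (all lambda_i >= 0): FAILS
Complementary slackness (lambda_i * g_i(x) = 0 for all i): OK

Verdict: the first failing condition is dual_feasibility -> dual.

dual


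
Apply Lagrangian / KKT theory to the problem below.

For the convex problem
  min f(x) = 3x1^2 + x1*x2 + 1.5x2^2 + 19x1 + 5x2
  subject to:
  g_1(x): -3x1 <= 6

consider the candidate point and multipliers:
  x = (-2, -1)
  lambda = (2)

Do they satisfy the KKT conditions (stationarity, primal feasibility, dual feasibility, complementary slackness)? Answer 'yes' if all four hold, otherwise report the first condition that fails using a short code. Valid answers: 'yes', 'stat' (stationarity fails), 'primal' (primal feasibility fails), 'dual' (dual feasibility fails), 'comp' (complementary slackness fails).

Gradient of f: grad f(x) = Q x + c = (6, 0)
Constraint values g_i(x) = a_i^T x - b_i:
  g_1((-2, -1)) = 0
Stationarity residual: grad f(x) + sum_i lambda_i a_i = (0, 0)
  -> stationarity OK
Primal feasibility (all g_i <= 0): OK
Dual feasibility (all lambda_i >= 0): OK
Complementary slackness (lambda_i * g_i(x) = 0 for all i): OK

Verdict: yes, KKT holds.

yes


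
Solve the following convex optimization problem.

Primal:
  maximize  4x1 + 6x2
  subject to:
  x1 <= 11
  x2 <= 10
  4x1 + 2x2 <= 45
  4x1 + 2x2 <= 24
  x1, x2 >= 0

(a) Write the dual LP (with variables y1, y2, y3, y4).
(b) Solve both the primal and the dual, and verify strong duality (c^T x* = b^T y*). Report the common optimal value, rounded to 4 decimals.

The standard primal-dual pair for 'max c^T x s.t. A x <= b, x >= 0' is:
  Dual:  min b^T y  s.t.  A^T y >= c,  y >= 0.

So the dual LP is:
  minimize  11y1 + 10y2 + 45y3 + 24y4
  subject to:
    y1 + 4y3 + 4y4 >= 4
    y2 + 2y3 + 2y4 >= 6
    y1, y2, y3, y4 >= 0

Solving the primal: x* = (1, 10).
  primal value c^T x* = 64.
Solving the dual: y* = (0, 4, 0, 1).
  dual value b^T y* = 64.
Strong duality: c^T x* = b^T y*. Confirmed.

64


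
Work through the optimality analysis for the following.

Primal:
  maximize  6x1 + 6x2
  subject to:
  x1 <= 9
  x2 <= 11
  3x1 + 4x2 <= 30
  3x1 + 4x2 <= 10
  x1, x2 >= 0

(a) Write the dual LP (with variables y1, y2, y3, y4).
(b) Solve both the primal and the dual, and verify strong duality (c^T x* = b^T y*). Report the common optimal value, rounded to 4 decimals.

The standard primal-dual pair for 'max c^T x s.t. A x <= b, x >= 0' is:
  Dual:  min b^T y  s.t.  A^T y >= c,  y >= 0.

So the dual LP is:
  minimize  9y1 + 11y2 + 30y3 + 10y4
  subject to:
    y1 + 3y3 + 3y4 >= 6
    y2 + 4y3 + 4y4 >= 6
    y1, y2, y3, y4 >= 0

Solving the primal: x* = (3.3333, 0).
  primal value c^T x* = 20.
Solving the dual: y* = (0, 0, 0, 2).
  dual value b^T y* = 20.
Strong duality: c^T x* = b^T y*. Confirmed.

20


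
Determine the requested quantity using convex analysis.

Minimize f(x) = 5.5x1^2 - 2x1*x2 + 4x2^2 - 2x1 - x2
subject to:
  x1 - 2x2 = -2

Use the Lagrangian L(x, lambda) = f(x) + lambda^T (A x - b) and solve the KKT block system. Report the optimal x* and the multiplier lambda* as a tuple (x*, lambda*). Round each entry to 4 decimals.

Form the Lagrangian:
  L(x, lambda) = (1/2) x^T Q x + c^T x + lambda^T (A x - b)
Stationarity (grad_x L = 0): Q x + c + A^T lambda = 0.
Primal feasibility: A x = b.

This gives the KKT block system:
  [ Q   A^T ] [ x     ]   [-c ]
  [ A    0  ] [ lambda ] = [ b ]

Solving the linear system:
  x*      = (0.0455, 1.0227)
  lambda* = (3.5455)
  f(x*)   = 2.9886

x* = (0.0455, 1.0227), lambda* = (3.5455)


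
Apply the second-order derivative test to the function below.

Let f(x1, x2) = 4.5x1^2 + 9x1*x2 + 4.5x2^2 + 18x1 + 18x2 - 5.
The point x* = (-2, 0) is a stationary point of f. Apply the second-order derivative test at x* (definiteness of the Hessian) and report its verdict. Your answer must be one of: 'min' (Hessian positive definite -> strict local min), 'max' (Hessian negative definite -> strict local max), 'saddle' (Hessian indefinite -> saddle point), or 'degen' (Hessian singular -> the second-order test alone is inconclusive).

Compute the Hessian H = grad^2 f:
  H = [[9, 9], [9, 9]]
Verify stationarity: grad f(x*) = H x* + g = (0, 0).
Eigenvalues of H: 0, 18.
H has a zero eigenvalue (singular; positive semidefinite but not definite), so H is neither positive definite, negative definite, nor indefinite. The second-order test alone is inconclusive -> degen.
(Indeed, f is constant along the null direction of H through x*, so x* is not a strict local extremum.)

degen


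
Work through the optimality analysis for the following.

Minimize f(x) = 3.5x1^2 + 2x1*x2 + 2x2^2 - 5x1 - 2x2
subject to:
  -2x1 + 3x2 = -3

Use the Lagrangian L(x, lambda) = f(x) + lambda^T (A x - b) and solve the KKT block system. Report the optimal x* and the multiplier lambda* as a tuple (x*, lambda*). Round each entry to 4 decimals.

Form the Lagrangian:
  L(x, lambda) = (1/2) x^T Q x + c^T x + lambda^T (A x - b)
Stationarity (grad_x L = 0): Q x + c + A^T lambda = 0.
Primal feasibility: A x = b.

This gives the KKT block system:
  [ Q   A^T ] [ x     ]   [-c ]
  [ A    0  ] [ lambda ] = [ b ]

Solving the linear system:
  x*      = (0.9612, -0.3592)
  lambda* = (0.5049)
  f(x*)   = -1.2864

x* = (0.9612, -0.3592), lambda* = (0.5049)


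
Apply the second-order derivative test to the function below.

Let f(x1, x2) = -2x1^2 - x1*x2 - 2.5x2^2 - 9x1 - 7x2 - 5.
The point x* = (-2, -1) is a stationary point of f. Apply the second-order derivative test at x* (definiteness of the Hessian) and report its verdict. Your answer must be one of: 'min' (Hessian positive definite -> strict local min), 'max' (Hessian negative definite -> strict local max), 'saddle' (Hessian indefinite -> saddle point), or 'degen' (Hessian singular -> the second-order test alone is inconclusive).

Compute the Hessian H = grad^2 f:
  H = [[-4, -1], [-1, -5]]
Verify stationarity: grad f(x*) = H x* + g = (0, 0).
Eigenvalues of H: -5.618, -3.382.
Both eigenvalues < 0, so H is negative definite -> x* is a strict local max.

max
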